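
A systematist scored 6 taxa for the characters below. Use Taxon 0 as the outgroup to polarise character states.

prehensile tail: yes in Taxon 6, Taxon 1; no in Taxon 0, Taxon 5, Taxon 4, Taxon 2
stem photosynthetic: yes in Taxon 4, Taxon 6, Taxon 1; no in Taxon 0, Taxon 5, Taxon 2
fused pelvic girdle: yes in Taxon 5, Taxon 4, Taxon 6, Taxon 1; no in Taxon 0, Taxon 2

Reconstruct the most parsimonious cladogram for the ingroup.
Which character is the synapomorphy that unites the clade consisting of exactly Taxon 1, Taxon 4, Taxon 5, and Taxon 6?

The outgroup has state 'no' for every character, so 'yes' is the derived state throughout.
prehensile tail: derived state 'yes' in Taxon 1 and Taxon 6 only — synapomorphy for {Taxon 1, Taxon 6}.
Only Taxon 1, Taxon 4, and Taxon 6 show the derived state 'yes' for stem photosynthetic, supporting them as a clade.
Only Taxon 1, Taxon 4, Taxon 5, and Taxon 6 show the derived state 'yes' for fused pelvic girdle, supporting them as a clade.
Most parsimonious ingroup topology: ((Taxon 5,(Taxon 4,(Taxon 6,Taxon 1))),Taxon 2).
The clade {Taxon 1, Taxon 4, Taxon 5, Taxon 6} is supported by fused pelvic girdle: its derived state 'yes' occurs in exactly those taxa and in no other taxon (including the outgroup).

fused pelvic girdle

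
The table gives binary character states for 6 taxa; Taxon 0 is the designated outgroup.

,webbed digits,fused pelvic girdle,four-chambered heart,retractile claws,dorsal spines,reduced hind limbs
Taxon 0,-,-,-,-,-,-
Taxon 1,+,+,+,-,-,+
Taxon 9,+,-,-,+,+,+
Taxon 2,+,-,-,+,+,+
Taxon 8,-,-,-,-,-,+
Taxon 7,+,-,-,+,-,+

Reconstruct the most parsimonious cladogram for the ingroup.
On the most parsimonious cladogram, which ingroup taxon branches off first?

The outgroup has state '-' for every character, so '+' is the derived state throughout.
webbed digits (derived state '+') is shared by Taxon 1, Taxon 2, Taxon 7, and Taxon 9 — a synapomorphy uniting that clade.
fused pelvic girdle: derived state '+' in Taxon 1 only — an autapomorphy, so it tells us nothing about relationships among taxa.
four-chambered heart: derived state '+' in Taxon 1 only — an autapomorphy, so it tells us nothing about relationships among taxa.
Only Taxon 2, Taxon 7, and Taxon 9 show the derived state '+' for retractile claws, supporting them as a clade.
Only Taxon 2 and Taxon 9 show the derived state '+' for dorsal spines, supporting them as a clade.
All ingroup taxa share the derived state '+' for reduced hind limbs; it defines the ingroup but does not resolve relationships within it.
Most parsimonious ingroup topology: ((Taxon 1,((Taxon 9,Taxon 2),Taxon 7)),Taxon 8).
Taxon 8 is sister to the clade containing all other ingroup taxa, so it is the earliest-diverging (most basal) ingroup lineage.

Taxon 8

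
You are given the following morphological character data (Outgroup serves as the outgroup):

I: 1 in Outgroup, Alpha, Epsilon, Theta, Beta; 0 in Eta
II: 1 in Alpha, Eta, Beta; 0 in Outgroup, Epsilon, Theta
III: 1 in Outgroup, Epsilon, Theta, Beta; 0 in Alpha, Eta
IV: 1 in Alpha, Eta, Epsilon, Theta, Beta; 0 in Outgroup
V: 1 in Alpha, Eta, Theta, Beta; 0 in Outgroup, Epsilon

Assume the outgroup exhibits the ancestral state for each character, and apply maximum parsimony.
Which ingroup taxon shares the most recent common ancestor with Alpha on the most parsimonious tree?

Eta

Character polarity is set by the outgroup: the derived state is whichever differs from the outgroup's state, so for I, III the derived state is '0', and for the remaining characters it is '1'.
I: derived state '0' in Eta only — an autapomorphy, so it tells us nothing about relationships among taxa.
II (derived state '1') is shared by Alpha, Beta, and Eta — a synapomorphy uniting that clade.
Only Alpha and Eta show the derived state '0' for III, supporting them as a clade.
All ingroup taxa share the derived state '1' for IV; it defines the ingroup but does not resolve relationships within it.
Only Alpha, Beta, Eta, and Theta show the derived state '1' for V, supporting them as a clade.
Most parsimonious ingroup topology: ((((Alpha,Eta),Beta),Theta),Epsilon).
Alpha and Eta form a cherry on this tree, so they are sister taxa.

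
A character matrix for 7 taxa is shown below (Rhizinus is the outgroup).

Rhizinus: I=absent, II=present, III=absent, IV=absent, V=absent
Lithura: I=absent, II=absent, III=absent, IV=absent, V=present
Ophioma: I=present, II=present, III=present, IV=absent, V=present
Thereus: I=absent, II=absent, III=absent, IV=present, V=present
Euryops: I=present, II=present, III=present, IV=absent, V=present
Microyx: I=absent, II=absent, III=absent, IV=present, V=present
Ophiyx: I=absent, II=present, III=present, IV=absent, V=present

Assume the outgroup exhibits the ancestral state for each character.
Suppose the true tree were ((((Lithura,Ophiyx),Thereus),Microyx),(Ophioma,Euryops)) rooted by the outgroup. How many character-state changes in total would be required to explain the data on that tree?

8

Map each character onto ((((Lithura,Ophiyx),Thereus),Microyx),(Ophioma,Euryops)) (rooted by Rhizinus) and count the minimum state changes it requires (Fitch parsimony):
I: 1; II: 2; III: 2; IV: 2; V: 1.
Total tree length = 8.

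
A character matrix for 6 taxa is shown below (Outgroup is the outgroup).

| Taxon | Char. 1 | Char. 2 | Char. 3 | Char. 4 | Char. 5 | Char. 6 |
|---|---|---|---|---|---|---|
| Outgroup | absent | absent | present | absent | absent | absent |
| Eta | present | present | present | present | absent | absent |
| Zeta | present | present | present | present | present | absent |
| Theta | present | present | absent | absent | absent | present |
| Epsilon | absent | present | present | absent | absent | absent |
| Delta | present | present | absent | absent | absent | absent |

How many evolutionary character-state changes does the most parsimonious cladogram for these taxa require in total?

Character polarity is set by the outgroup: the derived state is whichever differs from the outgroup's state, so for Char. 3 the derived state is 'absent', and for the remaining characters it is 'present'.
Only Delta, Eta, Theta, and Zeta show the derived state 'present' for Char. 1, supporting them as a clade.
Char. 2 (derived state 'present') is shared by all ingroup taxa — unites the whole ingroup.
Char. 3 (derived state 'absent') is shared by Delta and Theta — a synapomorphy uniting that clade.
Only Eta and Zeta show the derived state 'present' for Char. 4, supporting them as a clade.
Char. 5 (derived state 'present') is unique to Zeta (autapomorphy; uninformative for grouping).
Char. 6 (derived state 'present') is unique to Theta (autapomorphy; uninformative for grouping).
Most parsimonious ingroup topology: (((Eta,Zeta),(Theta,Delta)),Epsilon).
Changes per character on this tree: Char. 1: 1; Char. 2: 1; Char. 3: 1; Char. 4: 1; Char. 5: 1; Char. 6: 1.
Total = 6.

6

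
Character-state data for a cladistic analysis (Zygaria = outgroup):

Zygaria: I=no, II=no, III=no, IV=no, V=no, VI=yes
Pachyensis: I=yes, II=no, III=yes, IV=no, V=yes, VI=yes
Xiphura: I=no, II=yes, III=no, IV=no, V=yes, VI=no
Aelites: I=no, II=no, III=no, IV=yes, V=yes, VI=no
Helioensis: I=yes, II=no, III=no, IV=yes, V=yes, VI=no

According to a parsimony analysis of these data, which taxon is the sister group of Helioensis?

Aelites

Character polarity is set by the outgroup: the derived state is whichever differs from the outgroup's state, so for VI the derived state is 'no', and for the remaining characters it is 'yes'.
I (state 'yes') occurs in Helioensis and Pachyensis but conflicts with the nesting implied by the other characters — most parsimoniously interpreted as homoplasy.
II: derived state 'yes' in Xiphura only — an autapomorphy, so it tells us nothing about relationships among taxa.
III (derived state 'yes') is unique to Pachyensis (autapomorphy; uninformative for grouping).
IV (derived state 'yes') is shared by Aelites and Helioensis — a synapomorphy uniting that clade.
V (derived state 'yes') is shared by all ingroup taxa — unites the whole ingroup.
VI: derived state 'no' in Aelites, Helioensis, and Xiphura only — synapomorphy for {Aelites, Helioensis, Xiphura}.
Most parsimonious ingroup topology: (Pachyensis,(Xiphura,(Aelites,Helioensis))).
Helioensis and Aelites form a cherry on this tree, so they are sister taxa.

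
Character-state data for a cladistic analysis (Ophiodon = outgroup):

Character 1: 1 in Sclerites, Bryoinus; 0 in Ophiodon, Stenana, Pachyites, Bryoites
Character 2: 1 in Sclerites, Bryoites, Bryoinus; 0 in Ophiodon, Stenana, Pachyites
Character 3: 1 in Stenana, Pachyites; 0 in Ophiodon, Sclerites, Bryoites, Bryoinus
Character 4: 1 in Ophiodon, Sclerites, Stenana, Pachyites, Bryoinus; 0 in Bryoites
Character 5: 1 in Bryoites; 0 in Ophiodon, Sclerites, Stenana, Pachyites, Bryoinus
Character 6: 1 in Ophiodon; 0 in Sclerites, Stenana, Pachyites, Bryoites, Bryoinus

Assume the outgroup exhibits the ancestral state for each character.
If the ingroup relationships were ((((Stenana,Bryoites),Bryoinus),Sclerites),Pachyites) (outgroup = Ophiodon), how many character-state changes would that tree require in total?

Map each character onto ((((Stenana,Bryoites),Bryoinus),Sclerites),Pachyites) (rooted by Ophiodon) and count the minimum state changes it requires (Fitch parsimony):
Character 1: 2; Character 2: 2; Character 3: 2; Character 4: 1; Character 5: 1; Character 6: 1.
Total tree length = 9.

9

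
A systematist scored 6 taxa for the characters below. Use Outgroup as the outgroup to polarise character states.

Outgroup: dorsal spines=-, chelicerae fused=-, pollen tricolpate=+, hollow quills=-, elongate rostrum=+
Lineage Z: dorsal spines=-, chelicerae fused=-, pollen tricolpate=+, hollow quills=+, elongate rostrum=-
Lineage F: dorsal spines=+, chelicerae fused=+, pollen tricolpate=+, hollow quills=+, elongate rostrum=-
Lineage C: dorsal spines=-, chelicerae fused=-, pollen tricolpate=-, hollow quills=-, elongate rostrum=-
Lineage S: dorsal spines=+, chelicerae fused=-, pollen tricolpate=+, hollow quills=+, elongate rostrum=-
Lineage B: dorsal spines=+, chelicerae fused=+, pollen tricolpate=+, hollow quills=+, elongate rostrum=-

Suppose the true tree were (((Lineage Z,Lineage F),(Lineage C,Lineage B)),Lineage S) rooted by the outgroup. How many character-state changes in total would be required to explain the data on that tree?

9

Map each character onto (((Lineage Z,Lineage F),(Lineage C,Lineage B)),Lineage S) (rooted by Outgroup) and count the minimum state changes it requires (Fitch parsimony):
dorsal spines: 3; chelicerae fused: 2; pollen tricolpate: 1; hollow quills: 2; elongate rostrum: 1.
Total tree length = 9.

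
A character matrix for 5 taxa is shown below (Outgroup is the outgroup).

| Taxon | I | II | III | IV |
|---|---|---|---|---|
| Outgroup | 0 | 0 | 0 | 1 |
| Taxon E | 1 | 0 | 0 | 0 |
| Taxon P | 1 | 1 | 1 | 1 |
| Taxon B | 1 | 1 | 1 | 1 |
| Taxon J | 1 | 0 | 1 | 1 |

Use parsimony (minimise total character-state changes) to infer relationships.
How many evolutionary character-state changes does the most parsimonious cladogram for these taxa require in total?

4

Character polarity is set by the outgroup: the derived state is whichever differs from the outgroup's state, so for IV the derived state is '0', and for the remaining characters it is '1'.
All ingroup taxa share the derived state '1' for I; it defines the ingroup but does not resolve relationships within it.
Only Taxon B and Taxon P show the derived state '1' for II, supporting them as a clade.
III (derived state '1') is shared by Taxon B, Taxon J, and Taxon P — a synapomorphy uniting that clade.
IV (derived state '0') is unique to Taxon E (autapomorphy; uninformative for grouping).
Most parsimonious ingroup topology: (Taxon E,((Taxon P,Taxon B),Taxon J)).
Changes per character on this tree: I: 1; II: 1; III: 1; IV: 1.
Total = 4.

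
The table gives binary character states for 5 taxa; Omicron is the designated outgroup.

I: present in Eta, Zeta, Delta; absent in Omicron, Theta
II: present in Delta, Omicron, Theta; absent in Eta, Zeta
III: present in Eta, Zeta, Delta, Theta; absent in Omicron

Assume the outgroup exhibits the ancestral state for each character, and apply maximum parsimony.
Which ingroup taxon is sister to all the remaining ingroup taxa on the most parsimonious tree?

Theta

Character polarity is set by the outgroup: the derived state is whichever differs from the outgroup's state, so for II the derived state is 'absent', and for the remaining characters it is 'present'.
I (derived state 'present') is shared by Delta, Eta, and Zeta — a synapomorphy uniting that clade.
II (derived state 'absent') is shared by Eta and Zeta — a synapomorphy uniting that clade.
III (derived state 'present') is shared by all ingroup taxa — unites the whole ingroup.
Most parsimonious ingroup topology: (((Zeta,Eta),Delta),Theta).
Theta is sister to the clade containing all other ingroup taxa, so it is the earliest-diverging (most basal) ingroup lineage.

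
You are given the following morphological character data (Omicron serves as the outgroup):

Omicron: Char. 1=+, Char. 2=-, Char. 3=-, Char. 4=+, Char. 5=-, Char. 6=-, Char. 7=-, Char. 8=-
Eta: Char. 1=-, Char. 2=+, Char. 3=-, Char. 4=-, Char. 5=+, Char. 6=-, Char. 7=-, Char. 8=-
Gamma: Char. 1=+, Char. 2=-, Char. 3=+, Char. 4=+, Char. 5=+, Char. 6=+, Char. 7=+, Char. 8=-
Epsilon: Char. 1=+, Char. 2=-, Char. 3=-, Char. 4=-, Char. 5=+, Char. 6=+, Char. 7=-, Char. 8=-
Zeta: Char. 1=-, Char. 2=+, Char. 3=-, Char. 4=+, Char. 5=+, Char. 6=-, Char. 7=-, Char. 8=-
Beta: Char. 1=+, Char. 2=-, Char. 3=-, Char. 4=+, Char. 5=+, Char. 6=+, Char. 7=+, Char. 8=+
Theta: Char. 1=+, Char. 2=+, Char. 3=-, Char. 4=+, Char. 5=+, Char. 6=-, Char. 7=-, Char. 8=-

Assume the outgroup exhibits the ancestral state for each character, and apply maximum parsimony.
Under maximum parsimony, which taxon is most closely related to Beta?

Character polarity is set by the outgroup: the derived state is whichever differs from the outgroup's state, so for Char. 1, Char. 4 the derived state is '-', and for the remaining characters it is '+'.
Only Eta and Zeta show the derived state '-' for Char. 1, supporting them as a clade.
Only Eta, Theta, and Zeta show the derived state '+' for Char. 2, supporting them as a clade.
Char. 3: derived state '+' in Gamma only — an autapomorphy, so it tells us nothing about relationships among taxa.
Char. 4 groups Epsilon and Eta, which is incompatible with the clades supported by the remaining characters; treating it as convergent (homoplasy) costs fewer steps than any alternative tree.
Char. 5 (derived state '+') is shared by all ingroup taxa — unites the whole ingroup.
Char. 6: derived state '+' in Beta, Epsilon, and Gamma only — synapomorphy for {Beta, Epsilon, Gamma}.
Only Beta and Gamma show the derived state '+' for Char. 7, supporting them as a clade.
Char. 8: derived state '+' in Beta only — an autapomorphy, so it tells us nothing about relationships among taxa.
Most parsimonious ingroup topology: (((Eta,Zeta),Theta),((Gamma,Beta),Epsilon)).
Beta and Gamma form a cherry on this tree, so they are sister taxa.

Gamma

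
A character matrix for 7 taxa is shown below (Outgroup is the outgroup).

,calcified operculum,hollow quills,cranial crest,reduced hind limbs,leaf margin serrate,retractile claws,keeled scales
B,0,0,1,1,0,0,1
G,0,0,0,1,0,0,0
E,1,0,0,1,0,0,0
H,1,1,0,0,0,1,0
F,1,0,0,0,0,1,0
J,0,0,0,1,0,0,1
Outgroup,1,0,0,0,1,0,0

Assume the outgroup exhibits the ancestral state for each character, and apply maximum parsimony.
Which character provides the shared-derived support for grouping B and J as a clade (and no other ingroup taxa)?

keeled scales

Character polarity is set by the outgroup: the derived state is whichever differs from the outgroup's state, so for calcified operculum, leaf margin serrate the derived state is '0', and for the remaining characters it is '1'.
calcified operculum (derived state '0') is shared by B, G, and J — a synapomorphy uniting that clade.
hollow quills (derived state '1') is unique to H (autapomorphy; uninformative for grouping).
cranial crest: derived state '1' in B only — an autapomorphy, so it tells us nothing about relationships among taxa.
reduced hind limbs: derived state '1' in B, E, G, and J only — synapomorphy for {B, E, G, J}.
All ingroup taxa share the derived state '0' for leaf margin serrate; it defines the ingroup but does not resolve relationships within it.
retractile claws: derived state '1' in F and H only — synapomorphy for {F, H}.
keeled scales: derived state '1' in B and J only — synapomorphy for {B, J}.
Most parsimonious ingroup topology: ((H,F),((G,(J,B)),E)).
The clade {B, J} is supported by keeled scales: its derived state '1' occurs in exactly those taxa and in no other taxon (including the outgroup).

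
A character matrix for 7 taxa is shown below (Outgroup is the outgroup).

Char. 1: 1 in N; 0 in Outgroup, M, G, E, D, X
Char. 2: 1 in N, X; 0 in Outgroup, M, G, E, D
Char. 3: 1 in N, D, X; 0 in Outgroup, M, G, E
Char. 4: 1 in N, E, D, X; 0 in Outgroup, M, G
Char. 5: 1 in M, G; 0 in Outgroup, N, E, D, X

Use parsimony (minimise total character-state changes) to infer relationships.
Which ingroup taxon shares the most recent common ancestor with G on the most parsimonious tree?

The outgroup has state '0' for every character, so '1' is the derived state throughout.
Char. 1: derived state '1' in N only — an autapomorphy, so it tells us nothing about relationships among taxa.
Char. 2: derived state '1' in N and X only — synapomorphy for {N, X}.
Only D, N, and X show the derived state '1' for Char. 3, supporting them as a clade.
Char. 4: derived state '1' in D, E, N, and X only — synapomorphy for {D, E, N, X}.
Only G and M show the derived state '1' for Char. 5, supporting them as a clade.
Most parsimonious ingroup topology: ((M,G),(((N,X),D),E)).
G and M form a cherry on this tree, so they are sister taxa.

M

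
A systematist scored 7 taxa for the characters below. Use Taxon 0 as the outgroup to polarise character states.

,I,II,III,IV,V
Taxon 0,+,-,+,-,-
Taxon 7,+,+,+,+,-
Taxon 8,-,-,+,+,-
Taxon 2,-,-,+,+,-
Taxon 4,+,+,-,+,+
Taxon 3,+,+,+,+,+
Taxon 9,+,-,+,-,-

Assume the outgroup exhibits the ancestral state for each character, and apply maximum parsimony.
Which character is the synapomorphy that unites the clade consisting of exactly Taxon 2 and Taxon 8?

Character polarity is set by the outgroup: the derived state is whichever differs from the outgroup's state, so for I, III the derived state is '-', and for the remaining characters it is '+'.
I (derived state '-') is shared by Taxon 2 and Taxon 8 — a synapomorphy uniting that clade.
II: derived state '+' in Taxon 3, Taxon 4, and Taxon 7 only — synapomorphy for {Taxon 3, Taxon 4, Taxon 7}.
III (derived state '-') is unique to Taxon 4 (autapomorphy; uninformative for grouping).
IV (derived state '+') is shared by Taxon 2, Taxon 3, Taxon 4, Taxon 7, and Taxon 8 — a synapomorphy uniting that clade.
V (derived state '+') is shared by Taxon 3 and Taxon 4 — a synapomorphy uniting that clade.
Most parsimonious ingroup topology: (((Taxon 7,(Taxon 4,Taxon 3)),(Taxon 8,Taxon 2)),Taxon 9).
The clade {Taxon 2, Taxon 8} is supported by I: its derived state '-' occurs in exactly those taxa and in no other taxon (including the outgroup).

I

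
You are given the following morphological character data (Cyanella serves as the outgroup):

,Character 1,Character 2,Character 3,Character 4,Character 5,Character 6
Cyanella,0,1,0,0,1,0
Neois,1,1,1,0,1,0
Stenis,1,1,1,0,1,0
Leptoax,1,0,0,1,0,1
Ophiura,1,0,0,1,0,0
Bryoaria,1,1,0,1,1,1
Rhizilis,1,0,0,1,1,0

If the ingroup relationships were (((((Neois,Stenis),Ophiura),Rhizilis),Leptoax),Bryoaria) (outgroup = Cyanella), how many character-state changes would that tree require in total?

10

Map each character onto (((((Neois,Stenis),Ophiura),Rhizilis),Leptoax),Bryoaria) (rooted by Cyanella) and count the minimum state changes it requires (Fitch parsimony):
Character 1: 1; Character 2: 2; Character 3: 1; Character 4: 2; Character 5: 2; Character 6: 2.
Total tree length = 10.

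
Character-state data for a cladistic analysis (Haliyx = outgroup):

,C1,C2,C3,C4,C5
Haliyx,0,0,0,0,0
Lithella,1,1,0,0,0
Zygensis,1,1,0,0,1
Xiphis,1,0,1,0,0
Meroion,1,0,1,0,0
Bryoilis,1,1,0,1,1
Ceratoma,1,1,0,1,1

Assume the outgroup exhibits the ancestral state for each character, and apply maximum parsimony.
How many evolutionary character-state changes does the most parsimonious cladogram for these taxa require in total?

The outgroup has state '0' for every character, so '1' is the derived state throughout.
All ingroup taxa share the derived state '1' for C1; it defines the ingroup but does not resolve relationships within it.
C2 (derived state '1') is shared by Bryoilis, Ceratoma, Lithella, and Zygensis — a synapomorphy uniting that clade.
C3 (derived state '1') is shared by Meroion and Xiphis — a synapomorphy uniting that clade.
C4: derived state '1' in Bryoilis and Ceratoma only — synapomorphy for {Bryoilis, Ceratoma}.
Only Bryoilis, Ceratoma, and Zygensis show the derived state '1' for C5, supporting them as a clade.
Most parsimonious ingroup topology: ((Lithella,(Zygensis,(Bryoilis,Ceratoma))),(Xiphis,Meroion)).
Changes per character on this tree: C1: 1; C2: 1; C3: 1; C4: 1; C5: 1.
Total = 5.

5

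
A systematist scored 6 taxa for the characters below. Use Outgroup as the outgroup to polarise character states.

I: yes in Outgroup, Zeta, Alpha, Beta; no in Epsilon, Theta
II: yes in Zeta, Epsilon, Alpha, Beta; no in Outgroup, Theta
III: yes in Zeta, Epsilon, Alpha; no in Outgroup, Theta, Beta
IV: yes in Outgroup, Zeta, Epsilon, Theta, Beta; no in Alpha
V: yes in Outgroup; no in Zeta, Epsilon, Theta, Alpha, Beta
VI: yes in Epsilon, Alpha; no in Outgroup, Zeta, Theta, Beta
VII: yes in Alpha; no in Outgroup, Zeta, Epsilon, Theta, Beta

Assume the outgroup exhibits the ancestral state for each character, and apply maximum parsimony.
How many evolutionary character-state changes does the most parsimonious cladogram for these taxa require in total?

Character polarity is set by the outgroup: the derived state is whichever differs from the outgroup's state, so for I, IV, V the derived state is 'no', and for the remaining characters it is 'yes'.
I groups Epsilon and Theta, which is incompatible with the clades supported by the remaining characters; treating it as convergent (homoplasy) costs fewer steps than any alternative tree.
II: derived state 'yes' in Alpha, Beta, Epsilon, and Zeta only — synapomorphy for {Alpha, Beta, Epsilon, Zeta}.
III: derived state 'yes' in Alpha, Epsilon, and Zeta only — synapomorphy for {Alpha, Epsilon, Zeta}.
IV: derived state 'no' in Alpha only — an autapomorphy, so it tells us nothing about relationships among taxa.
All ingroup taxa share the derived state 'no' for V; it defines the ingroup but does not resolve relationships within it.
VI (derived state 'yes') is shared by Alpha and Epsilon — a synapomorphy uniting that clade.
VII (derived state 'yes') is unique to Alpha (autapomorphy; uninformative for grouping).
Most parsimonious ingroup topology: (((Zeta,(Epsilon,Alpha)),Beta),Theta).
Changes per character on this tree: I: 2; II: 1; III: 1; IV: 1; V: 1; VI: 1; VII: 1.
Total = 8.

8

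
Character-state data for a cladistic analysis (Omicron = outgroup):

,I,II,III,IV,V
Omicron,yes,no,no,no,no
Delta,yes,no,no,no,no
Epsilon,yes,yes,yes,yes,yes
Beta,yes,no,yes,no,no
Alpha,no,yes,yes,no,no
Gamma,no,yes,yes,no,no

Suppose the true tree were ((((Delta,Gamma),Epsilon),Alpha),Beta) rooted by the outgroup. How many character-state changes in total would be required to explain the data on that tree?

8

Map each character onto ((((Delta,Gamma),Epsilon),Alpha),Beta) (rooted by Omicron) and count the minimum state changes it requires (Fitch parsimony):
I: 2; II: 2; III: 2; IV: 1; V: 1.
Total tree length = 8.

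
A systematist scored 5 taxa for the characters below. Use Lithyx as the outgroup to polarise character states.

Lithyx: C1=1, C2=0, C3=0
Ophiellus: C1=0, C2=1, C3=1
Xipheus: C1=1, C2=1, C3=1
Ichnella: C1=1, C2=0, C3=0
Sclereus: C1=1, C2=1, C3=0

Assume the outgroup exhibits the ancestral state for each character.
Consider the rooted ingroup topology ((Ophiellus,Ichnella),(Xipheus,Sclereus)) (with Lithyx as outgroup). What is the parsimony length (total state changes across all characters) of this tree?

Map each character onto ((Ophiellus,Ichnella),(Xipheus,Sclereus)) (rooted by Lithyx) and count the minimum state changes it requires (Fitch parsimony):
C1: 1; C2: 2; C3: 2.
Total tree length = 5.

5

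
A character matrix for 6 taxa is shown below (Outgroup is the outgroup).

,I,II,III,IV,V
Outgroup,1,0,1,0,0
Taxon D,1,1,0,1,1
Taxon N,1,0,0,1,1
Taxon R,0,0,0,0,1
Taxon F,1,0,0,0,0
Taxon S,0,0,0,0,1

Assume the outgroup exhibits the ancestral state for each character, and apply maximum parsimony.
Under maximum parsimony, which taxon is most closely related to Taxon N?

Character polarity is set by the outgroup: the derived state is whichever differs from the outgroup's state, so for I, III the derived state is '0', and for the remaining characters it is '1'.
I (derived state '0') is shared by Taxon R and Taxon S — a synapomorphy uniting that clade.
II (derived state '1') is unique to Taxon D (autapomorphy; uninformative for grouping).
All ingroup taxa share the derived state '0' for III; it defines the ingroup but does not resolve relationships within it.
IV: derived state '1' in Taxon D and Taxon N only — synapomorphy for {Taxon D, Taxon N}.
V: derived state '1' in Taxon D, Taxon N, Taxon R, and Taxon S only — synapomorphy for {Taxon D, Taxon N, Taxon R, Taxon S}.
Most parsimonious ingroup topology: (((Taxon D,Taxon N),(Taxon R,Taxon S)),Taxon F).
Taxon N and Taxon D form a cherry on this tree, so they are sister taxa.

Taxon D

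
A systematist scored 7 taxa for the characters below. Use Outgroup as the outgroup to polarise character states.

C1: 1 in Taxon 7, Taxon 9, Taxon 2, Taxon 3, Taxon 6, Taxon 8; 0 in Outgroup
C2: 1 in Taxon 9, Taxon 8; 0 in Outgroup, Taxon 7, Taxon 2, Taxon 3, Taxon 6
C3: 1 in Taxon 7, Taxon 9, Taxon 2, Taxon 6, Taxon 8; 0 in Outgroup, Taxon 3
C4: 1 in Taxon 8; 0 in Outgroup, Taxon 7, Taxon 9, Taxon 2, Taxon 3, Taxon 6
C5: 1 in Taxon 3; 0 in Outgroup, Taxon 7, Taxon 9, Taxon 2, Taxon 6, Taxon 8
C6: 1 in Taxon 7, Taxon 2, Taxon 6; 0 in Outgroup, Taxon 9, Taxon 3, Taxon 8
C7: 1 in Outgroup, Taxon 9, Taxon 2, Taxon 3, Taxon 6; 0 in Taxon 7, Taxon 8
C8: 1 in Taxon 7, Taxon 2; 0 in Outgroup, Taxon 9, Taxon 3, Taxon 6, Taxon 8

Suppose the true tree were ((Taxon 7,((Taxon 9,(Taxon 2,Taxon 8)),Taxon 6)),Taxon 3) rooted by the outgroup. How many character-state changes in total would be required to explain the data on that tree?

Map each character onto ((Taxon 7,((Taxon 9,(Taxon 2,Taxon 8)),Taxon 6)),Taxon 3) (rooted by Outgroup) and count the minimum state changes it requires (Fitch parsimony):
C1: 1; C2: 2; C3: 1; C4: 1; C5: 1; C6: 3; C7: 2; C8: 2.
Total tree length = 13.

13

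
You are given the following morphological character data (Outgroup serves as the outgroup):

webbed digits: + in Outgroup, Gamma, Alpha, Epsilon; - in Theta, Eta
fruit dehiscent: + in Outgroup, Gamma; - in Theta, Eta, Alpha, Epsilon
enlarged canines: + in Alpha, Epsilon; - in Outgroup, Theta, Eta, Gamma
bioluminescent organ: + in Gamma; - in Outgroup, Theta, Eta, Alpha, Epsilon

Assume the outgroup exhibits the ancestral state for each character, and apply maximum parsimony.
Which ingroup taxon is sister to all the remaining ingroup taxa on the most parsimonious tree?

Gamma

Character polarity is set by the outgroup: the derived state is whichever differs from the outgroup's state, so for webbed digits, fruit dehiscent the derived state is '-', and for the remaining characters it is '+'.
webbed digits (derived state '-') is shared by Eta and Theta — a synapomorphy uniting that clade.
Only Alpha, Epsilon, Eta, and Theta show the derived state '-' for fruit dehiscent, supporting them as a clade.
enlarged canines (derived state '+') is shared by Alpha and Epsilon — a synapomorphy uniting that clade.
bioluminescent organ: derived state '+' in Gamma only — an autapomorphy, so it tells us nothing about relationships among taxa.
Most parsimonious ingroup topology: (((Theta,Eta),(Alpha,Epsilon)),Gamma).
Gamma is sister to the clade containing all other ingroup taxa, so it is the earliest-diverging (most basal) ingroup lineage.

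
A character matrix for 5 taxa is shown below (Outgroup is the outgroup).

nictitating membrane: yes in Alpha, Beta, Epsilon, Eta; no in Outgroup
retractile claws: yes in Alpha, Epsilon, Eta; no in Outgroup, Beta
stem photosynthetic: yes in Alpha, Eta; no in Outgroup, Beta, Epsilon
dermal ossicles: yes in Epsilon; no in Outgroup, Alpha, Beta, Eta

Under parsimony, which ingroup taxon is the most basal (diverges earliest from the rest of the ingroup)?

Beta

The outgroup has state 'no' for every character, so 'yes' is the derived state throughout.
nictitating membrane (derived state 'yes') is shared by all ingroup taxa — unites the whole ingroup.
retractile claws (derived state 'yes') is shared by Alpha, Epsilon, and Eta — a synapomorphy uniting that clade.
stem photosynthetic (derived state 'yes') is shared by Alpha and Eta — a synapomorphy uniting that clade.
dermal ossicles (derived state 'yes') is unique to Epsilon (autapomorphy; uninformative for grouping).
Most parsimonious ingroup topology: (((Alpha,Eta),Epsilon),Beta).
Beta is sister to the clade containing all other ingroup taxa, so it is the earliest-diverging (most basal) ingroup lineage.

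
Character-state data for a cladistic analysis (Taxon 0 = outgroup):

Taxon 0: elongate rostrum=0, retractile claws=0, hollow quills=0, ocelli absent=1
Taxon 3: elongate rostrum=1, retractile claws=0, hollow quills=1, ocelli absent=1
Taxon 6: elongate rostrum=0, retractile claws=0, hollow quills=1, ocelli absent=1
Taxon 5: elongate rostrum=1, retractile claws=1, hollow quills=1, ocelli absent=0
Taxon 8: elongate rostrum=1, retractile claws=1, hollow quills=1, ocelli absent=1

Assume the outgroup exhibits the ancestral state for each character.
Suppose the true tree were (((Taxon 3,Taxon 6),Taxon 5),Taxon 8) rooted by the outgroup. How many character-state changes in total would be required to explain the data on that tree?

6

Map each character onto (((Taxon 3,Taxon 6),Taxon 5),Taxon 8) (rooted by Taxon 0) and count the minimum state changes it requires (Fitch parsimony):
elongate rostrum: 2; retractile claws: 2; hollow quills: 1; ocelli absent: 1.
Total tree length = 6.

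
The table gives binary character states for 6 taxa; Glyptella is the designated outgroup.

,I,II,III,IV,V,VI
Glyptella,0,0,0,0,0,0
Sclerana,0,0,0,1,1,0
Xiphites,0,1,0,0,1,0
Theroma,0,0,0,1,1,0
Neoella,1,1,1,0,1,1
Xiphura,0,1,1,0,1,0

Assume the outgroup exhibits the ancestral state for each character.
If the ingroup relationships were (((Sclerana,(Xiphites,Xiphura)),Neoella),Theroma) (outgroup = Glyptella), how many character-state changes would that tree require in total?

Map each character onto (((Sclerana,(Xiphites,Xiphura)),Neoella),Theroma) (rooted by Glyptella) and count the minimum state changes it requires (Fitch parsimony):
I: 1; II: 2; III: 2; IV: 2; V: 1; VI: 1.
Total tree length = 9.

9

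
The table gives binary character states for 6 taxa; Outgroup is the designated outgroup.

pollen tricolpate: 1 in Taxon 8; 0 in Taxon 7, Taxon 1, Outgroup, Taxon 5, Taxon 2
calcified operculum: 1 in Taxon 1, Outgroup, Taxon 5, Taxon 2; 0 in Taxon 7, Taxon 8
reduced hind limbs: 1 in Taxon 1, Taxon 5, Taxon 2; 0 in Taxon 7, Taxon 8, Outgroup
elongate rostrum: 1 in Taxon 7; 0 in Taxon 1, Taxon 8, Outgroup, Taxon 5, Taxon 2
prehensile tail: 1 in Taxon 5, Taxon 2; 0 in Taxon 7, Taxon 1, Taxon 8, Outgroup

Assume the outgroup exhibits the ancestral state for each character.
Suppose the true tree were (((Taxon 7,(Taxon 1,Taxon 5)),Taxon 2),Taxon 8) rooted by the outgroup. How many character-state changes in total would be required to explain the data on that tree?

Map each character onto (((Taxon 7,(Taxon 1,Taxon 5)),Taxon 2),Taxon 8) (rooted by Outgroup) and count the minimum state changes it requires (Fitch parsimony):
pollen tricolpate: 1; calcified operculum: 2; reduced hind limbs: 2; elongate rostrum: 1; prehensile tail: 2.
Total tree length = 8.

8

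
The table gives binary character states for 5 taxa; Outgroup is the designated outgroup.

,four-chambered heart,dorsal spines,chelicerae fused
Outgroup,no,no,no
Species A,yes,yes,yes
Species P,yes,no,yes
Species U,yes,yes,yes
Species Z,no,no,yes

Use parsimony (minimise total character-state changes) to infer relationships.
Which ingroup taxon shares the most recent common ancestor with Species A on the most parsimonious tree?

Species U

The outgroup has state 'no' for every character, so 'yes' is the derived state throughout.
Only Species A, Species P, and Species U show the derived state 'yes' for four-chambered heart, supporting them as a clade.
Only Species A and Species U show the derived state 'yes' for dorsal spines, supporting them as a clade.
All ingroup taxa share the derived state 'yes' for chelicerae fused; it defines the ingroup but does not resolve relationships within it.
Most parsimonious ingroup topology: (((Species A,Species U),Species P),Species Z).
Species A and Species U form a cherry on this tree, so they are sister taxa.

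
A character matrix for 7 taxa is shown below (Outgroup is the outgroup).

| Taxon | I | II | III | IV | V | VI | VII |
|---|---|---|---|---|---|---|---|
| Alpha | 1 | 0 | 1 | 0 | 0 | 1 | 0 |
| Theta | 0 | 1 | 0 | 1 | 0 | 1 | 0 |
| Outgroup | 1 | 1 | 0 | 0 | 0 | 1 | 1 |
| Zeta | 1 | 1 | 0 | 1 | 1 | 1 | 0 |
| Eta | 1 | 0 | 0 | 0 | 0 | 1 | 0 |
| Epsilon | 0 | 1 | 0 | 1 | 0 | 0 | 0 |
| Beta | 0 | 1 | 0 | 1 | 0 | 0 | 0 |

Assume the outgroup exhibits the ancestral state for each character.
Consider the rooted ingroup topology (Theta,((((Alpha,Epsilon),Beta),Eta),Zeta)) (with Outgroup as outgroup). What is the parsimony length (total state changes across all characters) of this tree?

13

Map each character onto (Theta,((((Alpha,Epsilon),Beta),Eta),Zeta)) (rooted by Outgroup) and count the minimum state changes it requires (Fitch parsimony):
I: 3; II: 2; III: 1; IV: 3; V: 1; VI: 2; VII: 1.
Total tree length = 13.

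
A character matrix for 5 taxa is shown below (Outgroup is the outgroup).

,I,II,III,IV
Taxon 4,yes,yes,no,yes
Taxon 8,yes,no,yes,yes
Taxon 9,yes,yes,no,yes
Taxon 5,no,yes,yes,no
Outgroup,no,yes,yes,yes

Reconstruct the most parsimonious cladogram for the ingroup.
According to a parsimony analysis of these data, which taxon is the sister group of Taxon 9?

Character polarity is set by the outgroup: the derived state is whichever differs from the outgroup's state, so for II, III, IV the derived state is 'no', and for the remaining characters it is 'yes'.
I (derived state 'yes') is shared by Taxon 4, Taxon 8, and Taxon 9 — a synapomorphy uniting that clade.
II (derived state 'no') is unique to Taxon 8 (autapomorphy; uninformative for grouping).
III: derived state 'no' in Taxon 4 and Taxon 9 only — synapomorphy for {Taxon 4, Taxon 9}.
IV: derived state 'no' in Taxon 5 only — an autapomorphy, so it tells us nothing about relationships among taxa.
Most parsimonious ingroup topology: (((Taxon 4,Taxon 9),Taxon 8),Taxon 5).
Taxon 9 and Taxon 4 form a cherry on this tree, so they are sister taxa.

Taxon 4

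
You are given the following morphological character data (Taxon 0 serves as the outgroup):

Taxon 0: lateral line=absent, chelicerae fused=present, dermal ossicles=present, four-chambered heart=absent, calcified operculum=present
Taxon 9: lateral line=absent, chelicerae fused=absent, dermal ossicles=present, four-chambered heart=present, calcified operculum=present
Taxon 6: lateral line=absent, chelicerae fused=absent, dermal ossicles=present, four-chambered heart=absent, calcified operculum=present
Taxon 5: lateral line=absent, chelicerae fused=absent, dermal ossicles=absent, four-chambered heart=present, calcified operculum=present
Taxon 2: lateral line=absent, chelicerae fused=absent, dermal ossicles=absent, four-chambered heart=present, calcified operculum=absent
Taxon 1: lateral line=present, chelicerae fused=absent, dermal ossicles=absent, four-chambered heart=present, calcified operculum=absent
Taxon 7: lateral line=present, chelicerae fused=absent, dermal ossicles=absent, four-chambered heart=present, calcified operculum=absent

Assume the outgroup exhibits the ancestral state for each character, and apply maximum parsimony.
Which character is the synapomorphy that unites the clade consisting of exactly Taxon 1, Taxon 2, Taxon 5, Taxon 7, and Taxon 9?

four-chambered heart

Character polarity is set by the outgroup: the derived state is whichever differs from the outgroup's state, so for chelicerae fused, dermal ossicles, calcified operculum the derived state is 'absent', and for the remaining characters it is 'present'.
Only Taxon 1 and Taxon 7 show the derived state 'present' for lateral line, supporting them as a clade.
All ingroup taxa share the derived state 'absent' for chelicerae fused; it defines the ingroup but does not resolve relationships within it.
dermal ossicles (derived state 'absent') is shared by Taxon 1, Taxon 2, Taxon 5, and Taxon 7 — a synapomorphy uniting that clade.
four-chambered heart: derived state 'present' in Taxon 1, Taxon 2, Taxon 5, Taxon 7, and Taxon 9 only — synapomorphy for {Taxon 1, Taxon 2, Taxon 5, Taxon 7, Taxon 9}.
calcified operculum (derived state 'absent') is shared by Taxon 1, Taxon 2, and Taxon 7 — a synapomorphy uniting that clade.
Most parsimonious ingroup topology: ((Taxon 9,(Taxon 5,(Taxon 2,(Taxon 1,Taxon 7)))),Taxon 6).
The clade {Taxon 1, Taxon 2, Taxon 5, Taxon 7, Taxon 9} is supported by four-chambered heart: its derived state 'present' occurs in exactly those taxa and in no other taxon (including the outgroup).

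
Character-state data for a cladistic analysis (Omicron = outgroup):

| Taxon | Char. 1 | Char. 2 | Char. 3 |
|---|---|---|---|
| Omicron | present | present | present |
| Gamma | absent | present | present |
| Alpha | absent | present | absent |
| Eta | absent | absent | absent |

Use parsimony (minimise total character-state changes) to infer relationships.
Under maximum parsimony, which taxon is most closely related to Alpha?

Eta

The outgroup has state 'present' for every character, so 'absent' is the derived state throughout.
Char. 1 (derived state 'absent') is shared by all ingroup taxa — unites the whole ingroup.
Char. 2 (derived state 'absent') is unique to Eta (autapomorphy; uninformative for grouping).
Char. 3: derived state 'absent' in Alpha and Eta only — synapomorphy for {Alpha, Eta}.
Most parsimonious ingroup topology: (Gamma,(Alpha,Eta)).
Alpha and Eta form a cherry on this tree, so they are sister taxa.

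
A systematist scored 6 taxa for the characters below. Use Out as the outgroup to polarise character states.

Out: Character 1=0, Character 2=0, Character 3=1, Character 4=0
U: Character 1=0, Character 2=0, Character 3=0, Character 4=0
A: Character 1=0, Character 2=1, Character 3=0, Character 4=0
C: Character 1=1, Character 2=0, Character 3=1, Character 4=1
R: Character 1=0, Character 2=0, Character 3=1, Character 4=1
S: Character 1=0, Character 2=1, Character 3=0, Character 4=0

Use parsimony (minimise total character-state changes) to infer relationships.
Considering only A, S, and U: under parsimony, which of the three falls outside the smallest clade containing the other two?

U

Character polarity is set by the outgroup: the derived state is whichever differs from the outgroup's state, so for Character 3 the derived state is '0', and for the remaining characters it is '1'.
Character 1 (derived state '1') is unique to C (autapomorphy; uninformative for grouping).
Character 2 (derived state '1') is shared by A and S — a synapomorphy uniting that clade.
Only A, S, and U show the derived state '0' for Character 3, supporting them as a clade.
Only C and R show the derived state '1' for Character 4, supporting them as a clade.
Most parsimonious ingroup topology: ((U,(A,S)),(C,R)).
A and S share a more recent common ancestor with each other than either does with U, so U is the least closely related of the three.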